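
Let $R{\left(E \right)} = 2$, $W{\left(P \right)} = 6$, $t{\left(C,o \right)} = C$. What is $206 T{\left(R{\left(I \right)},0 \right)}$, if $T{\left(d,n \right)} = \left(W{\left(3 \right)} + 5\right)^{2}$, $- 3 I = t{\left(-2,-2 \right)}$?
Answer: $24926$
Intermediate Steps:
$I = \frac{2}{3}$ ($I = \left(- \frac{1}{3}\right) \left(-2\right) = \frac{2}{3} \approx 0.66667$)
$T{\left(d,n \right)} = 121$ ($T{\left(d,n \right)} = \left(6 + 5\right)^{2} = 11^{2} = 121$)
$206 T{\left(R{\left(I \right)},0 \right)} = 206 \cdot 121 = 24926$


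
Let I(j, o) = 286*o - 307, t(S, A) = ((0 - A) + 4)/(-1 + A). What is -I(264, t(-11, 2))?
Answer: -265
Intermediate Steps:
t(S, A) = (4 - A)/(-1 + A) (t(S, A) = (-A + 4)/(-1 + A) = (4 - A)/(-1 + A))
I(j, o) = -307 + 286*o
-I(264, t(-11, 2)) = -(-307 + 286*((4 - 1*2)/(-1 + 2))) = -(-307 + 286*((4 - 2)/1)) = -(-307 + 286*(1*2)) = -(-307 + 286*2) = -(-307 + 572) = -1*265 = -265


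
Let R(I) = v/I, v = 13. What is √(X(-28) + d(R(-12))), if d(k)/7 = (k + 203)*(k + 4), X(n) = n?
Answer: √589603/12 ≈ 63.988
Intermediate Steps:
R(I) = 13/I
d(k) = 7*(4 + k)*(203 + k) (d(k) = 7*((k + 203)*(k + 4)) = 7*((203 + k)*(4 + k)) = 7*((4 + k)*(203 + k)) = 7*(4 + k)*(203 + k))
√(X(-28) + d(R(-12))) = √(-28 + (5684 + 7*(13/(-12))² + 1449*(13/(-12)))) = √(-28 + (5684 + 7*(13*(-1/12))² + 1449*(13*(-1/12)))) = √(-28 + (5684 + 7*(-13/12)² + 1449*(-13/12))) = √(-28 + (5684 + 7*(169/144) - 6279/4)) = √(-28 + (5684 + 1183/144 - 6279/4)) = √(-28 + 593635/144) = √(589603/144) = √589603/12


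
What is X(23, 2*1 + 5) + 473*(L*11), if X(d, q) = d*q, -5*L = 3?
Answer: -14804/5 ≈ -2960.8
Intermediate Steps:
L = -3/5 (L = -1/5*3 = -3/5 ≈ -0.60000)
X(23, 2*1 + 5) + 473*(L*11) = 23*(2*1 + 5) + 473*(-3/5*11) = 23*(2 + 5) + 473*(-33/5) = 23*7 - 15609/5 = 161 - 15609/5 = -14804/5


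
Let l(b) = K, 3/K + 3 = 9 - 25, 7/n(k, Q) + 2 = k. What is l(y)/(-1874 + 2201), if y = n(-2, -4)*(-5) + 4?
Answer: -1/2071 ≈ -0.00048286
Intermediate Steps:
n(k, Q) = 7/(-2 + k)
y = 51/4 (y = (7/(-2 - 2))*(-5) + 4 = (7/(-4))*(-5) + 4 = (7*(-1/4))*(-5) + 4 = -7/4*(-5) + 4 = 35/4 + 4 = 51/4 ≈ 12.750)
K = -3/19 (K = 3/(-3 + (9 - 25)) = 3/(-3 - 16) = 3/(-19) = 3*(-1/19) = -3/19 ≈ -0.15789)
l(b) = -3/19
l(y)/(-1874 + 2201) = -3/(19*(-1874 + 2201)) = -3/19/327 = -3/19*1/327 = -1/2071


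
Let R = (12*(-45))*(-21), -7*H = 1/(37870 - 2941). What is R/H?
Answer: -2772664020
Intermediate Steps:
H = -1/244503 (H = -1/(7*(37870 - 2941)) = -⅐/34929 = -⅐*1/34929 = -1/244503 ≈ -4.0899e-6)
R = 11340 (R = -540*(-21) = 11340)
R/H = 11340/(-1/244503) = 11340*(-244503) = -2772664020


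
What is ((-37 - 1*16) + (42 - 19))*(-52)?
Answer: 1560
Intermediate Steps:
((-37 - 1*16) + (42 - 19))*(-52) = ((-37 - 16) + 23)*(-52) = (-53 + 23)*(-52) = -30*(-52) = 1560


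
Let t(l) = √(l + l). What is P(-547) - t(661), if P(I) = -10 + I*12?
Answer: -6574 - √1322 ≈ -6610.4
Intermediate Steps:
t(l) = √2*√l (t(l) = √(2*l) = √2*√l)
P(I) = -10 + 12*I
P(-547) - t(661) = (-10 + 12*(-547)) - √2*√661 = (-10 - 6564) - √1322 = -6574 - √1322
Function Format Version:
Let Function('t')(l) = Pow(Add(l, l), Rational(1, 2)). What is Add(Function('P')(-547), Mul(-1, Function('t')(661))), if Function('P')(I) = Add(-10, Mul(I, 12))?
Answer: Add(-6574, Mul(-1, Pow(1322, Rational(1, 2)))) ≈ -6610.4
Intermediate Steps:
Function('t')(l) = Mul(Pow(2, Rational(1, 2)), Pow(l, Rational(1, 2))) (Function('t')(l) = Pow(Mul(2, l), Rational(1, 2)) = Mul(Pow(2, Rational(1, 2)), Pow(l, Rational(1, 2))))
Function('P')(I) = Add(-10, Mul(12, I))
Add(Function('P')(-547), Mul(-1, Function('t')(661))) = Add(Add(-10, Mul(12, -547)), Mul(-1, Mul(Pow(2, Rational(1, 2)), Pow(661, Rational(1, 2))))) = Add(Add(-10, -6564), Mul(-1, Pow(1322, Rational(1, 2)))) = Add(-6574, Mul(-1, Pow(1322, Rational(1, 2))))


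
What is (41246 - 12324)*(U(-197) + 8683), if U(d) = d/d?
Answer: 251158648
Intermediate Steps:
U(d) = 1
(41246 - 12324)*(U(-197) + 8683) = (41246 - 12324)*(1 + 8683) = 28922*8684 = 251158648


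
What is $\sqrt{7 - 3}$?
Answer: $2$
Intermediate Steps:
$\sqrt{7 - 3} = \sqrt{4} = 2$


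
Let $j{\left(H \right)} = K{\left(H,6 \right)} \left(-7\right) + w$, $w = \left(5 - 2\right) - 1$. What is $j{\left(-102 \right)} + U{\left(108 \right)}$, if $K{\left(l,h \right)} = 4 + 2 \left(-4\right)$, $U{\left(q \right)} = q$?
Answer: $138$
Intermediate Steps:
$K{\left(l,h \right)} = -4$ ($K{\left(l,h \right)} = 4 - 8 = -4$)
$w = 2$ ($w = 3 - 1 = 2$)
$j{\left(H \right)} = 30$ ($j{\left(H \right)} = \left(-4\right) \left(-7\right) + 2 = 28 + 2 = 30$)
$j{\left(-102 \right)} + U{\left(108 \right)} = 30 + 108 = 138$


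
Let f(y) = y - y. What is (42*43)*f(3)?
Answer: 0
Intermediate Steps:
f(y) = 0
(42*43)*f(3) = (42*43)*0 = 1806*0 = 0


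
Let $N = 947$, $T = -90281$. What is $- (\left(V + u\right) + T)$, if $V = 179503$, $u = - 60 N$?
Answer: $-32402$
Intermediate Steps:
$u = -56820$ ($u = \left(-60\right) 947 = -56820$)
$- (\left(V + u\right) + T) = - (\left(179503 - 56820\right) - 90281) = - (122683 - 90281) = \left(-1\right) 32402 = -32402$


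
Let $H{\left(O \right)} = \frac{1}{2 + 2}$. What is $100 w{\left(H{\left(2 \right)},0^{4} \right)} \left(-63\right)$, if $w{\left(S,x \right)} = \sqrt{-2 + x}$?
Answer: $- 6300 i \sqrt{2} \approx - 8909.5 i$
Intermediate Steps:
$H{\left(O \right)} = \frac{1}{4}$
$100 w{\left(H{\left(2 \right)},0^{4} \right)} \left(-63\right) = 100 \sqrt{-2 + 0^{4}} \left(-63\right) = 100 \sqrt{-2 + 0} \left(-63\right) = 100 \sqrt{-2} \left(-63\right) = 100 i \sqrt{2} \left(-63\right) = - 6300 i \sqrt{2}$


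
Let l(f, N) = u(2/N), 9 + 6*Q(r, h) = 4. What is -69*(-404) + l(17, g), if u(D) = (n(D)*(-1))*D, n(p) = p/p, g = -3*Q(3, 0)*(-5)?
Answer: 696904/25 ≈ 27876.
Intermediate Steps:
Q(r, h) = -⅚ (Q(r, h) = -3/2 + (⅙)*4 = -3/2 + ⅔ = -⅚)
g = -25/2 (g = -3*(-⅚)*(-5) = (5/2)*(-5) = -25/2 ≈ -12.500)
n(p) = 1
u(D) = -D (u(D) = (1*(-1))*D = -D)
l(f, N) = -2/N
-69*(-404) + l(17, g) = -69*(-404) - 2/(-25/2) = 27876 - 2*(-2/25) = 27876 + 4/25 = 696904/25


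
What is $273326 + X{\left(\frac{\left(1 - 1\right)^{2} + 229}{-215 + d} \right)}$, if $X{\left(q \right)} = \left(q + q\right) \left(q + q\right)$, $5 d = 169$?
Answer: $\frac{56090266159}{205209} \approx 2.7333 \cdot 10^{5}$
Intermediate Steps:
$d = \frac{169}{5}$ ($d = \frac{1}{5} \cdot 169 = \frac{169}{5} \approx 33.8$)
$X{\left(q \right)} = 4 q^{2}$ ($X{\left(q \right)} = 2 q 2 q = 4 q^{2}$)
$273326 + X{\left(\frac{\left(1 - 1\right)^{2} + 229}{-215 + d} \right)} = 273326 + 4 \left(\frac{\left(1 - 1\right)^{2} + 229}{-215 + \frac{169}{5}}\right)^{2} = 273326 + 4 \left(\frac{0^{2} + 229}{- \frac{906}{5}}\right)^{2} = 273326 + 4 \left(\left(0 + 229\right) \left(- \frac{5}{906}\right)\right)^{2} = 273326 + 4 \left(229 \left(- \frac{5}{906}\right)\right)^{2} = 273326 + 4 \left(- \frac{1145}{906}\right)^{2} = 273326 + 4 \cdot \frac{1311025}{820836} = 273326 + \frac{1311025}{205209} = \frac{56090266159}{205209}$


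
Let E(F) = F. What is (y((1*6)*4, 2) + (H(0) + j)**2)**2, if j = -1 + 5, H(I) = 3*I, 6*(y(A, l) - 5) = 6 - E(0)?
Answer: 484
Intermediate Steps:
y(A, l) = 6 (y(A, l) = 5 + (6 - 1*0)/6 = 5 + (6 + 0)/6 = 5 + (1/6)*6 = 5 + 1 = 6)
j = 4
(y((1*6)*4, 2) + (H(0) + j)**2)**2 = (6 + (3*0 + 4)**2)**2 = (6 + (0 + 4)**2)**2 = (6 + 4**2)**2 = (6 + 16)**2 = 22**2 = 484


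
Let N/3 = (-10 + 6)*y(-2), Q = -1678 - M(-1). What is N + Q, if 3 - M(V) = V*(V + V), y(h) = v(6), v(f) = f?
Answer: -1751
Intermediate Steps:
y(h) = 6
M(V) = 3 - 2*V**2 (M(V) = 3 - V*(V + V) = 3 - V*2*V = 3 - 2*V**2)
Q = -1679 (Q = -1678 - (3 - 2*(-1)**2) = -1678 - (3 - 2*1) = -1678 - (3 - 2) = -1678 - 1*1 = -1678 - 1 = -1679)
N = -72 (N = 3*((-10 + 6)*6) = 3*(-4*6) = 3*(-24) = -72)
N + Q = -72 - 1679 = -1751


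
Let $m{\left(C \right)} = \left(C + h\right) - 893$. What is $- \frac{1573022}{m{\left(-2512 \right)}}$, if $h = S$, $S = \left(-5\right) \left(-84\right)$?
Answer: $\frac{1573022}{2985} \approx 526.98$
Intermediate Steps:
$S = 420$
$h = 420$
$m{\left(C \right)} = -473 + C$ ($m{\left(C \right)} = \left(C + 420\right) - 893 = \left(420 + C\right) - 893 = -473 + C$)
$- \frac{1573022}{m{\left(-2512 \right)}} = - \frac{1573022}{-473 - 2512} = - \frac{1573022}{-2985} = \left(-1573022\right) \left(- \frac{1}{2985}\right) = \frac{1573022}{2985}$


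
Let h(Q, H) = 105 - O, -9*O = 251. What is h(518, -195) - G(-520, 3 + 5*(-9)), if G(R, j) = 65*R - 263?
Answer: 307763/9 ≈ 34196.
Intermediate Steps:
O = -251/9 (O = -⅑*251 = -251/9 ≈ -27.889)
h(Q, H) = 1196/9 (h(Q, H) = 105 - 1*(-251/9) = 105 + 251/9 = 1196/9)
G(R, j) = -263 + 65*R
h(518, -195) - G(-520, 3 + 5*(-9)) = 1196/9 - (-263 + 65*(-520)) = 1196/9 - (-263 - 33800) = 1196/9 - 1*(-34063) = 1196/9 + 34063 = 307763/9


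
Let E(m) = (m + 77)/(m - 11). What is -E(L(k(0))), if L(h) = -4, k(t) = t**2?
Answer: 73/15 ≈ 4.8667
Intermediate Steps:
E(m) = (77 + m)/(-11 + m)
-E(L(k(0))) = -(77 - 4)/(-11 - 4) = -73/(-15) = -(-1)*73/15 = -1*(-73/15) = 73/15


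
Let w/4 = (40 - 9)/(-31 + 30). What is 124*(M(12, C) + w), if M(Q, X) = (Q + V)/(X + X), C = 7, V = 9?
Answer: -15190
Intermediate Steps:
w = -124 (w = 4*((40 - 9)/(-31 + 30)) = 4*(31/(-1)) = 4*(31*(-1)) = 4*(-31) = -124)
M(Q, X) = (9 + Q)/(2*X) (M(Q, X) = (Q + 9)/(X + X) = (9 + Q)/((2*X)) = (9 + Q)*(1/(2*X)) = (9 + Q)/(2*X))
124*(M(12, C) + w) = 124*((1/2)*(9 + 12)/7 - 124) = 124*((1/2)*(1/7)*21 - 124) = 124*(3/2 - 124) = 124*(-245/2) = -15190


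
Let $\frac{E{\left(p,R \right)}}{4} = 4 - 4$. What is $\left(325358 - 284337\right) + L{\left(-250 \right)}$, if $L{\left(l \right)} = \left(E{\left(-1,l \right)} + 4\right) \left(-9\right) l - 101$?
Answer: $49920$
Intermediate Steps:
$E{\left(p,R \right)} = 0$ ($E{\left(p,R \right)} = 4 \left(4 - 4\right) = 4 \cdot 0 = 0$)
$L{\left(l \right)} = -101 - 36 l$ ($L{\left(l \right)} = \left(0 + 4\right) \left(-9\right) l - 101 = 4 \left(-9\right) l - 101 = - 36 l - 101 = -101 - 36 l$)
$\left(325358 - 284337\right) + L{\left(-250 \right)} = \left(325358 - 284337\right) - -8899 = 41021 + \left(-101 + 9000\right) = 41021 + 8899 = 49920$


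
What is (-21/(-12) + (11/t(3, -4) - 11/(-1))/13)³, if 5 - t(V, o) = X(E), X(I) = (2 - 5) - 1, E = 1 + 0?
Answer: 1995616979/102503232 ≈ 19.469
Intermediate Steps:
E = 1
X(I) = -4 (X(I) = -3 - 1 = -4)
t(V, o) = 9 (t(V, o) = 5 - 1*(-4) = 5 + 4 = 9)
(-21/(-12) + (11/t(3, -4) - 11/(-1))/13)³ = (-21/(-12) + (11/9 - 11/(-1))/13)³ = (-21*(-1/12) + (11*(⅑) - 11*(-1))*(1/13))³ = (7/4 + (11/9 + 11)*(1/13))³ = (7/4 + (110/9)*(1/13))³ = (7/4 + 110/117)³ = (1259/468)³ = 1995616979/102503232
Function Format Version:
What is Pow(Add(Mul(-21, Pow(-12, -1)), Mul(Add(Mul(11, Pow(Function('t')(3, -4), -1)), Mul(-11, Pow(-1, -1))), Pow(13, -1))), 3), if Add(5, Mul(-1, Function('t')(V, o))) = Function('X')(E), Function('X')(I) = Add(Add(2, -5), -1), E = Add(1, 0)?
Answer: Rational(1995616979, 102503232) ≈ 19.469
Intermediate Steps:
E = 1
Function('X')(I) = -4 (Function('X')(I) = Add(-3, -1) = -4)
Function('t')(V, o) = 9 (Function('t')(V, o) = Add(5, Mul(-1, -4)) = Add(5, 4) = 9)
Pow(Add(Mul(-21, Pow(-12, -1)), Mul(Add(Mul(11, Pow(Function('t')(3, -4), -1)), Mul(-11, Pow(-1, -1))), Pow(13, -1))), 3) = Pow(Add(Mul(-21, Pow(-12, -1)), Mul(Add(Mul(11, Pow(9, -1)), Mul(-11, Pow(-1, -1))), Pow(13, -1))), 3) = Pow(Add(Mul(-21, Rational(-1, 12)), Mul(Add(Mul(11, Rational(1, 9)), Mul(-11, -1)), Rational(1, 13))), 3) = Pow(Add(Rational(7, 4), Mul(Add(Rational(11, 9), 11), Rational(1, 13))), 3) = Pow(Add(Rational(7, 4), Mul(Rational(110, 9), Rational(1, 13))), 3) = Pow(Add(Rational(7, 4), Rational(110, 117)), 3) = Pow(Rational(1259, 468), 3) = Rational(1995616979, 102503232)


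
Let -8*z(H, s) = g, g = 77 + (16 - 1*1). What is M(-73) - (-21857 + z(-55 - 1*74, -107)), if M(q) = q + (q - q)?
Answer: 43591/2 ≈ 21796.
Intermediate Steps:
M(q) = q (M(q) = q + 0 = q)
g = 92 (g = 77 + (16 - 1) = 77 + 15 = 92)
z(H, s) = -23/2 (z(H, s) = -⅛*92 = -23/2)
M(-73) - (-21857 + z(-55 - 1*74, -107)) = -73 - (-21857 - 23/2) = -73 - 1*(-43737/2) = -73 + 43737/2 = 43591/2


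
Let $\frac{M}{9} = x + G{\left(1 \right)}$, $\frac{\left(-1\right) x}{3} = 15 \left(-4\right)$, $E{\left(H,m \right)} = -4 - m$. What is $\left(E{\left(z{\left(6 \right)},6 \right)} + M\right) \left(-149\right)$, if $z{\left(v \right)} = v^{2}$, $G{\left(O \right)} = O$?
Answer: $-241231$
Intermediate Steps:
$x = 180$ ($x = - 3 \cdot 15 \left(-4\right) = \left(-3\right) \left(-60\right) = 180$)
$M = 1629$ ($M = 9 \left(180 + 1\right) = 9 \cdot 181 = 1629$)
$\left(E{\left(z{\left(6 \right)},6 \right)} + M\right) \left(-149\right) = \left(\left(-4 - 6\right) + 1629\right) \left(-149\right) = \left(-10 + 1629\right) \left(-149\right) = 1619 \left(-149\right) = -241231$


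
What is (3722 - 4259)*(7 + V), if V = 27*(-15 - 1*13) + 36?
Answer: 382881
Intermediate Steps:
V = -720 (V = 27*(-15 - 13) + 36 = 27*(-28) + 36 = -756 + 36 = -720)
(3722 - 4259)*(7 + V) = (3722 - 4259)*(7 - 720) = -537*(-713) = 382881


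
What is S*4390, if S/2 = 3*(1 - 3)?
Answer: -52680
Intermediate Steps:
S = -12 (S = 2*(3*(1 - 3)) = 2*(3*(-2)) = 2*(-6) = -12)
S*4390 = -12*4390 = -52680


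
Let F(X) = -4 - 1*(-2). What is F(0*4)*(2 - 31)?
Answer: 58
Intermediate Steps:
F(X) = -2 (F(X) = -4 + 2 = -2)
F(0*4)*(2 - 31) = -2*(2 - 31) = -2*(-29) = 58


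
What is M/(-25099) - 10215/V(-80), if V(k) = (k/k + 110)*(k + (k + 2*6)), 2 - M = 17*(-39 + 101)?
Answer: 91222847/137442124 ≈ 0.66372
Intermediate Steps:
M = -1052 (M = 2 - 17*(-39 + 101) = 2 - 17*62 = 2 - 1*1054 = 2 - 1054 = -1052)
V(k) = 1332 + 222*k (V(k) = (1 + 110)*(k + (k + 12)) = 111*(k + (12 + k)) = 111*(12 + 2*k) = 1332 + 222*k)
M/(-25099) - 10215/V(-80) = -1052/(-25099) - 10215/(1332 + 222*(-80)) = -1052*(-1/25099) - 10215/(1332 - 17760) = 1052/25099 - 10215/(-16428) = 1052/25099 - 10215*(-1/16428) = 1052/25099 + 3405/5476 = 91222847/137442124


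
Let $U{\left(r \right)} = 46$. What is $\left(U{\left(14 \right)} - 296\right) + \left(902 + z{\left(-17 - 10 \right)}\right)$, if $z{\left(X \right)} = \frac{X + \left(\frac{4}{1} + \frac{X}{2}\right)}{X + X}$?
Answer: $\frac{70489}{108} \approx 652.68$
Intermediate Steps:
$z{\left(X \right)} = \frac{4 + \frac{3 X}{2}}{2 X}$ ($z{\left(X \right)} = \frac{X + \left(4 \cdot 1 + X \frac{1}{2}\right)}{2 X} = \left(X + \left(4 + \frac{X}{2}\right)\right) \frac{1}{2 X} = \left(4 + \frac{3 X}{2}\right) \frac{1}{2 X} = \frac{4 + \frac{3 X}{2}}{2 X}$)
$\left(U{\left(14 \right)} - 296\right) + \left(902 + z{\left(-17 - 10 \right)}\right) = \left(46 - 296\right) + \left(902 + \left(\frac{3}{4} + \frac{2}{-17 - 10}\right)\right) = -250 + \left(902 + \left(\frac{3}{4} + \frac{2}{-17 - 10}\right)\right) = -250 + \left(902 + \left(\frac{3}{4} + \frac{2}{-27}\right)\right) = -250 + \left(902 + \left(\frac{3}{4} + 2 \left(- \frac{1}{27}\right)\right)\right) = -250 + \left(902 + \left(\frac{3}{4} - \frac{2}{27}\right)\right) = -250 + \left(902 + \frac{73}{108}\right) = -250 + \frac{97489}{108} = \frac{70489}{108}$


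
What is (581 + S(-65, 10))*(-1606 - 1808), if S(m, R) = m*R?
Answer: 235566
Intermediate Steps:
S(m, R) = R*m
(581 + S(-65, 10))*(-1606 - 1808) = (581 + 10*(-65))*(-1606 - 1808) = (581 - 650)*(-3414) = -69*(-3414) = 235566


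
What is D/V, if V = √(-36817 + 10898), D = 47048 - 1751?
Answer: -45297*I*√25919/25919 ≈ -281.36*I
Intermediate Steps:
D = 45297
V = I*√25919 (V = √(-25919) = I*√25919 ≈ 160.99*I)
D/V = 45297/((I*√25919)) = 45297*(-I*√25919/25919) = -45297*I*√25919/25919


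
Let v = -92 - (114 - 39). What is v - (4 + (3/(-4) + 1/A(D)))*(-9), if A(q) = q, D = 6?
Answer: -545/4 ≈ -136.25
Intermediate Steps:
v = -167 (v = -92 - 1*75 = -92 - 75 = -167)
v - (4 + (3/(-4) + 1/A(D)))*(-9) = -167 - (4 + (3/(-4) + 1/6))*(-9) = -167 - (4 + (3*(-¼) + 1*(⅙)))*(-9) = -167 - (4 + (-¾ + ⅙))*(-9) = -167 - (4 - 7/12)*(-9) = -167 - 41*(-9)/12 = -167 - 1*(-123/4) = -167 + 123/4 = -545/4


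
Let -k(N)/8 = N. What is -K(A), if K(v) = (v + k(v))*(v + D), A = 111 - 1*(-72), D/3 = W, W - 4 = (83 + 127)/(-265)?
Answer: 13077729/53 ≈ 2.4675e+5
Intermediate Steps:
k(N) = -8*N
W = 170/53 (W = 4 + (83 + 127)/(-265) = 4 + 210*(-1/265) = 4 - 42/53 = 170/53 ≈ 3.2075)
D = 510/53 (D = 3*(170/53) = 510/53 ≈ 9.6226)
A = 183 (A = 111 + 72 = 183)
K(v) = -7*v*(510/53 + v) (K(v) = (v - 8*v)*(v + 510/53) = (-7*v)*(510/53 + v) = -7*v*(510/53 + v))
-K(A) = -7*183*(-510 - 53*183)/53 = -7*183*(-510 - 9699)/53 = -7*183*(-10209)/53 = -1*(-13077729/53) = 13077729/53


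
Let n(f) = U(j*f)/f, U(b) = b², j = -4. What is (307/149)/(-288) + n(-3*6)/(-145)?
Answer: 12314141/6222240 ≈ 1.9791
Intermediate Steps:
n(f) = 16*f (n(f) = (-4*f)²/f = (16*f²)/f = 16*f)
(307/149)/(-288) + n(-3*6)/(-145) = (307/149)/(-288) + (16*(-3*6))/(-145) = (307*(1/149))*(-1/288) + (16*(-18))*(-1/145) = (307/149)*(-1/288) - 288*(-1/145) = -307/42912 + 288/145 = 12314141/6222240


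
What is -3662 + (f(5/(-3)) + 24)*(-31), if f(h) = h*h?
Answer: -40429/9 ≈ -4492.1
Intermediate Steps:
f(h) = h²
-3662 + (f(5/(-3)) + 24)*(-31) = -3662 + ((5/(-3))² + 24)*(-31) = -3662 + ((5*(-⅓))² + 24)*(-31) = -3662 + ((-5/3)² + 24)*(-31) = -3662 + (25/9 + 24)*(-31) = -3662 + (241/9)*(-31) = -3662 - 7471/9 = -40429/9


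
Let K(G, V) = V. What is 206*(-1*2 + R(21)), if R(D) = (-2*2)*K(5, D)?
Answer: -17716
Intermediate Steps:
R(D) = -4*D (R(D) = (-2*2)*D = -4*D)
206*(-1*2 + R(21)) = 206*(-1*2 - 4*21) = 206*(-2 - 84) = 206*(-86) = -17716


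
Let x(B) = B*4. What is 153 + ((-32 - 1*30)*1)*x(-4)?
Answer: 1145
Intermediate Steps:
x(B) = 4*B
153 + ((-32 - 1*30)*1)*x(-4) = 153 + ((-32 - 1*30)*1)*(4*(-4)) = 153 + ((-32 - 30)*1)*(-16) = 153 - 62*1*(-16) = 153 - 62*(-16) = 153 + 992 = 1145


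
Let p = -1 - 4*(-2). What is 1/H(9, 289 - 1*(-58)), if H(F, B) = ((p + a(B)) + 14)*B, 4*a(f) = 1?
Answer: 4/29495 ≈ 0.00013562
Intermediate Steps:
a(f) = ¼ (a(f) = (¼)*1 = ¼)
p = 7 (p = -1 + 8 = 7)
H(F, B) = 85*B/4 (H(F, B) = ((7 + ¼) + 14)*B = (29/4 + 14)*B = 85*B/4)
1/H(9, 289 - 1*(-58)) = 1/(85*(289 - 1*(-58))/4) = 1/(85*(289 + 58)/4) = 1/((85/4)*347) = 1/(29495/4) = 4/29495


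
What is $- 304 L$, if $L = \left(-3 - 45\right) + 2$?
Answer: $13984$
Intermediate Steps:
$L = -46$ ($L = -48 + 2 = -46$)
$- 304 L = \left(-304\right) \left(-46\right) = 13984$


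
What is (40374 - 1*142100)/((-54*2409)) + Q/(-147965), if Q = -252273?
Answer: 81687838/32846715 ≈ 2.4869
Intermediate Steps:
(40374 - 1*142100)/((-54*2409)) + Q/(-147965) = (40374 - 1*142100)/((-54*2409)) - 252273/(-147965) = (40374 - 142100)/(-130086) - 252273*(-1/147965) = -101726*(-1/130086) + 861/505 = 50863/65043 + 861/505 = 81687838/32846715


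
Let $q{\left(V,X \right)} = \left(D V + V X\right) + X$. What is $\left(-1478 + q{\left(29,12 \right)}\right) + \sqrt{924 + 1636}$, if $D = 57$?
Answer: $535 + 16 \sqrt{10} \approx 585.6$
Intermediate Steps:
$q{\left(V,X \right)} = X + 57 V + V X$ ($q{\left(V,X \right)} = \left(57 V + V X\right) + X = X + 57 V + V X$)
$\left(-1478 + q{\left(29,12 \right)}\right) + \sqrt{924 + 1636} = \left(-1478 + \left(12 + 57 \cdot 29 + 29 \cdot 12\right)\right) + \sqrt{924 + 1636} = \left(-1478 + \left(12 + 1653 + 348\right)\right) + \sqrt{2560} = \left(-1478 + 2013\right) + 16 \sqrt{10} = 535 + 16 \sqrt{10}$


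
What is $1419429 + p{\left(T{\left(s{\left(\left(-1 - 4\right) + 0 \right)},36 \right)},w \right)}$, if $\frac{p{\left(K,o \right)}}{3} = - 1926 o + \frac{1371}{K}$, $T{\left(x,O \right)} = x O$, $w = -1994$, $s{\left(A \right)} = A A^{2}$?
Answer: $\frac{6470380043}{500} \approx 1.2941 \cdot 10^{7}$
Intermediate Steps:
$s{\left(A \right)} = A^{3}$
$T{\left(x,O \right)} = O x$
$p{\left(K,o \right)} = - 5778 o + \frac{4113}{K}$ ($p{\left(K,o \right)} = 3 \left(- 1926 o + \frac{1371}{K}\right) = - 5778 o + \frac{4113}{K}$)
$1419429 + p{\left(T{\left(s{\left(\left(-1 - 4\right) + 0 \right)},36 \right)},w \right)} = 1419429 + \left(\left(-5778\right) \left(-1994\right) + \frac{4113}{36 \left(\left(-1 - 4\right) + 0\right)^{3}}\right) = 1419429 + \left(11521332 + \frac{4113}{36 \left(-5 + 0\right)^{3}}\right) = 1419429 + \left(11521332 + \frac{4113}{36 \left(-5\right)^{3}}\right) = 1419429 + \left(11521332 + \frac{4113}{36 \left(-125\right)}\right) = 1419429 + \left(11521332 + \frac{4113}{-4500}\right) = 1419429 + \left(11521332 + 4113 \left(- \frac{1}{4500}\right)\right) = 1419429 + \left(11521332 - \frac{457}{500}\right) = 1419429 + \frac{5760665543}{500} = \frac{6470380043}{500}$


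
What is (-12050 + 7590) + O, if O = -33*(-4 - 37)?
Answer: -3107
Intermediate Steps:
O = 1353 (O = -33*(-41) = 1353)
(-12050 + 7590) + O = (-12050 + 7590) + 1353 = -4460 + 1353 = -3107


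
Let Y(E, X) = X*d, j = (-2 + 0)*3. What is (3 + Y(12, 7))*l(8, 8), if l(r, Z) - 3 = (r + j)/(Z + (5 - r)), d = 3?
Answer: 408/5 ≈ 81.600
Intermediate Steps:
j = -6 (j = -2*3 = -6)
l(r, Z) = 3 + (-6 + r)/(5 + Z - r) (l(r, Z) = 3 + (r - 6)/(Z + (5 - r)) = 3 + (-6 + r)/(5 + Z - r))
Y(E, X) = 3*X (Y(E, X) = X*3 = 3*X)
(3 + Y(12, 7))*l(8, 8) = (3 + 3*7)*((9 - 2*8 + 3*8)/(5 + 8 - 1*8)) = (3 + 21)*((9 - 16 + 24)/(5 + 8 - 8)) = 24*(17/5) = 408/5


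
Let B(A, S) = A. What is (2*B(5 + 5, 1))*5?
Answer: 100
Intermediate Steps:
(2*B(5 + 5, 1))*5 = (2*(5 + 5))*5 = (2*10)*5 = 20*5 = 100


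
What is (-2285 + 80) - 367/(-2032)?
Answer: -4480193/2032 ≈ -2204.8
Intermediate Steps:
(-2285 + 80) - 367/(-2032) = -2205 - 367*(-1/2032) = -2205 + 367/2032 = -4480193/2032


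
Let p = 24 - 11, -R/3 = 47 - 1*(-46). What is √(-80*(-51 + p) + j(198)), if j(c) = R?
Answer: √2761 ≈ 52.545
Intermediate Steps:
R = -279 (R = -3*(47 - 1*(-46)) = -3*(47 + 46) = -3*93 = -279)
j(c) = -279
p = 13
√(-80*(-51 + p) + j(198)) = √(-80*(-51 + 13) - 279) = √(-80*(-38) - 279) = √(3040 - 279) = √2761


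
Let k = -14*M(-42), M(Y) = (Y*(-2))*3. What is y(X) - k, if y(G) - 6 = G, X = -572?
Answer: 2962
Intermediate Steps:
y(G) = 6 + G
M(Y) = -6*Y (M(Y) = -2*Y*3 = -6*Y)
k = -3528 (k = -(-84)*(-42) = -14*252 = -3528)
y(X) - k = (6 - 572) - 1*(-3528) = -566 + 3528 = 2962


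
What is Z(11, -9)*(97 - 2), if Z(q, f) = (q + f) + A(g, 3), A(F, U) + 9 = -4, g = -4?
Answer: -1045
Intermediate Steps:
A(F, U) = -13 (A(F, U) = -9 - 4 = -13)
Z(q, f) = -13 + f + q (Z(q, f) = (q + f) - 13 = (f + q) - 13 = -13 + f + q)
Z(11, -9)*(97 - 2) = (-13 - 9 + 11)*(97 - 2) = -11*95 = -1045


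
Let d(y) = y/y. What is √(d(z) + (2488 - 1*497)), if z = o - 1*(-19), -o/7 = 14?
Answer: 2*√498 ≈ 44.632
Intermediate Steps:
o = -98 (o = -7*14 = -98)
z = -79 (z = -98 - 1*(-19) = -98 + 19 = -79)
d(y) = 1
√(d(z) + (2488 - 1*497)) = √(1 + (2488 - 1*497)) = √(1 + (2488 - 497)) = √(1 + 1991) = √1992 = 2*√498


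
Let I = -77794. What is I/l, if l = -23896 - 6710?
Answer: 38897/15303 ≈ 2.5418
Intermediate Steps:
l = -30606
I/l = -77794/(-30606) = -77794*(-1/30606) = 38897/15303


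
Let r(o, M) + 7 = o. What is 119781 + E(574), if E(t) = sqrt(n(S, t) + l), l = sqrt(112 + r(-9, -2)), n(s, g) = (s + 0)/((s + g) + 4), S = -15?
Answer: 119781 + sqrt(-8445 + 1267876*sqrt(6))/563 ≈ 1.1978e+5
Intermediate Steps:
r(o, M) = -7 + o
n(s, g) = s/(4 + g + s) (n(s, g) = s/((g + s) + 4) = s/(4 + g + s))
l = 4*sqrt(6) (l = sqrt(112 + (-7 - 9)) = sqrt(112 - 16) = sqrt(96) = 4*sqrt(6) ≈ 9.7980)
E(t) = sqrt(-15/(-11 + t) + 4*sqrt(6)) (E(t) = sqrt(-15/(4 + t - 15) + 4*sqrt(6)) = sqrt(-15/(-11 + t) + 4*sqrt(6)))
119781 + E(574) = 119781 + sqrt((-15 + 4*sqrt(6)*(-11 + 574))/(-11 + 574)) = 119781 + sqrt((-15 + 4*sqrt(6)*563)/563) = 119781 + sqrt((-15 + 2252*sqrt(6))/563) = 119781 + sqrt(-15/563 + 4*sqrt(6))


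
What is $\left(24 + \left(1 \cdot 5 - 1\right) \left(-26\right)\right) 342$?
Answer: $-27360$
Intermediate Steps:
$\left(24 + \left(1 \cdot 5 - 1\right) \left(-26\right)\right) 342 = \left(24 + \left(5 - 1\right) \left(-26\right)\right) 342 = \left(24 + 4 \left(-26\right)\right) 342 = \left(24 - 104\right) 342 = \left(-80\right) 342 = -27360$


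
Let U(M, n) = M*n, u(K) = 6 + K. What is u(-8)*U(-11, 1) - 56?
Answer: -34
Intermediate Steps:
u(-8)*U(-11, 1) - 56 = (6 - 8)*(-11*1) - 56 = -2*(-11) - 56 = 22 - 56 = -34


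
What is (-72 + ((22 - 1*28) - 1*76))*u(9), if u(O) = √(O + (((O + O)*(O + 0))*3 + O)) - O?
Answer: 1386 - 924*√14 ≈ -2071.3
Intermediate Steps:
u(O) = √(2*O + 6*O²) - O (u(O) = √(O + (((2*O)*O)*3 + O)) - O = √(O + ((2*O²)*3 + O)) - O = √(O + (6*O² + O)) - O = √(O + (O + 6*O²)) - O = √(2*O + 6*O²) - O)
(-72 + ((22 - 1*28) - 1*76))*u(9) = (-72 + ((22 - 1*28) - 1*76))*(-1*9 + √2*√(9*(1 + 3*9))) = (-72 + ((22 - 28) - 76))*(-9 + √2*√(9*(1 + 27))) = (-72 + (-6 - 76))*(-9 + √2*√(9*28)) = (-72 - 82)*(-9 + √2*√252) = -154*(-9 + √2*(6*√7)) = -154*(-9 + 6*√14) = 1386 - 924*√14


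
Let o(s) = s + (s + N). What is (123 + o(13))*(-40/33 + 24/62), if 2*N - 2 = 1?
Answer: -127022/1023 ≈ -124.17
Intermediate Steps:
N = 3/2 (N = 1 + (½)*1 = 1 + ½ = 3/2 ≈ 1.5000)
o(s) = 3/2 + 2*s (o(s) = s + (s + 3/2) = s + (3/2 + s) = 3/2 + 2*s)
(123 + o(13))*(-40/33 + 24/62) = (123 + (3/2 + 2*13))*(-40/33 + 24/62) = (123 + (3/2 + 26))*(-40*1/33 + 24*(1/62)) = (123 + 55/2)*(-40/33 + 12/31) = (301/2)*(-844/1023) = -127022/1023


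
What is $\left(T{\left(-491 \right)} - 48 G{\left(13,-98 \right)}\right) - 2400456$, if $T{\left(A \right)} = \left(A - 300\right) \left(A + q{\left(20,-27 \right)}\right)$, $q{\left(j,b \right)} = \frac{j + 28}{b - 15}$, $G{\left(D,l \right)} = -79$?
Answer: $-2007379$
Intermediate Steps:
$q{\left(j,b \right)} = \frac{28 + j}{-15 + b}$
$T{\left(A \right)} = \left(-300 + A\right) \left(- \frac{8}{7} + A\right)$ ($T{\left(A \right)} = \left(A - 300\right) \left(A + \frac{28 + 20}{-15 - 27}\right) = \left(-300 + A\right) \left(A + \frac{1}{-42} \cdot 48\right) = \left(-300 + A\right) \left(A - \frac{8}{7}\right) = \left(-300 + A\right) \left(- \frac{8}{7} + A\right)$)
$\left(T{\left(-491 \right)} - 48 G{\left(13,-98 \right)}\right) - 2400456 = \left(\left(\frac{2400}{7} + \left(-491\right)^{2} - - \frac{1035028}{7}\right) - -3792\right) - 2400456 = \left(\left(\frac{2400}{7} + 241081 + \frac{1035028}{7}\right) + 3792\right) - 2400456 = \left(389285 + 3792\right) - 2400456 = 393077 - 2400456 = -2007379$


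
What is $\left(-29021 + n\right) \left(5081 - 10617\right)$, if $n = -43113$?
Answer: $399333824$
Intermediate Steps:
$\left(-29021 + n\right) \left(5081 - 10617\right) = \left(-29021 - 43113\right) \left(5081 - 10617\right) = \left(-72134\right) \left(-5536\right) = 399333824$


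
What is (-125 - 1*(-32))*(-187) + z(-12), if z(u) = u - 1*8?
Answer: 17371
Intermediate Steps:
z(u) = -8 + u (z(u) = u - 8 = -8 + u)
(-125 - 1*(-32))*(-187) + z(-12) = (-125 - 1*(-32))*(-187) + (-8 - 12) = (-125 + 32)*(-187) - 20 = -93*(-187) - 20 = 17391 - 20 = 17371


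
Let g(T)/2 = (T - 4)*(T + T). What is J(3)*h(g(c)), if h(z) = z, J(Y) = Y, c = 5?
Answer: 60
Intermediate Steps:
g(T) = 4*T*(-4 + T) (g(T) = 2*((T - 4)*(T + T)) = 2*((-4 + T)*(2*T)) = 2*(2*T*(-4 + T)) = 4*T*(-4 + T))
J(3)*h(g(c)) = 3*(4*5*(-4 + 5)) = 3*(4*5*1) = 3*20 = 60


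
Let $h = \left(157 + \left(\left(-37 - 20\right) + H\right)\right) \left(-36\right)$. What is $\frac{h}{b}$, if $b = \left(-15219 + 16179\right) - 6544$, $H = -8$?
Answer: $\frac{207}{349} \approx 0.59312$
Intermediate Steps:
$h = -3312$ ($h = \left(157 - 65\right) \left(-36\right) = 92 \left(-36\right) = -3312$)
$b = -5584$ ($b = 960 - 6544 = -5584$)
$\frac{h}{b} = - \frac{3312}{-5584} = \left(-3312\right) \left(- \frac{1}{5584}\right) = \frac{207}{349}$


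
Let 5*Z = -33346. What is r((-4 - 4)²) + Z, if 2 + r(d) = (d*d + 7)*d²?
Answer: 83996084/5 ≈ 1.6799e+7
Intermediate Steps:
Z = -33346/5 (Z = (⅕)*(-33346) = -33346/5 ≈ -6669.2)
r(d) = -2 + d²*(7 + d²) (r(d) = -2 + (d*d + 7)*d² = -2 + (d² + 7)*d² = -2 + (7 + d²)*d² = -2 + d²*(7 + d²))
r((-4 - 4)²) + Z = (-2 + ((-4 - 4)²)⁴ + 7*((-4 - 4)²)²) - 33346/5 = (-2 + ((-8)²)⁴ + 7*((-8)²)²) - 33346/5 = (-2 + 64⁴ + 7*64²) - 33346/5 = (-2 + 16777216 + 7*4096) - 33346/5 = (-2 + 16777216 + 28672) - 33346/5 = 16805886 - 33346/5 = 83996084/5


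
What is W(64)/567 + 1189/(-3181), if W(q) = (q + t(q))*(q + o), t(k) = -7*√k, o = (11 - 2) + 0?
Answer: 1183541/1803627 ≈ 0.65620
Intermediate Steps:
o = 9 (o = 9 + 0 = 9)
W(q) = (9 + q)*(q - 7*√q) (W(q) = (q - 7*√q)*(q + 9) = (q - 7*√q)*(9 + q) = (9 + q)*(q - 7*√q))
W(64)/567 + 1189/(-3181) = (64² - 63*√64 - 7*64^(3/2) + 9*64)/567 + 1189/(-3181) = (4096 - 63*8 - 7*512 + 576)*(1/567) + 1189*(-1/3181) = (4096 - 504 - 3584 + 576)*(1/567) - 1189/3181 = 584*(1/567) - 1189/3181 = 584/567 - 1189/3181 = 1183541/1803627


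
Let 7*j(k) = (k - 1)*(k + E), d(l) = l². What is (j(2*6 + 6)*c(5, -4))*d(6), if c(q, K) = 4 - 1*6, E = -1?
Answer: -20808/7 ≈ -2972.6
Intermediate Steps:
c(q, K) = -2 (c(q, K) = 4 - 6 = -2)
j(k) = (-1 + k)²/7 (j(k) = ((k - 1)*(k - 1))/7 = ((-1 + k)*(-1 + k))/7 = (-1 + k)²/7)
(j(2*6 + 6)*c(5, -4))*d(6) = ((⅐ - 2*(2*6 + 6)/7 + (2*6 + 6)²/7)*(-2))*6² = ((⅐ - 2*(12 + 6)/7 + (12 + 6)²/7)*(-2))*36 = ((⅐ - 2/7*18 + (⅐)*18²)*(-2))*36 = ((⅐ - 36/7 + (⅐)*324)*(-2))*36 = ((⅐ - 36/7 + 324/7)*(-2))*36 = ((289/7)*(-2))*36 = -578/7*36 = -20808/7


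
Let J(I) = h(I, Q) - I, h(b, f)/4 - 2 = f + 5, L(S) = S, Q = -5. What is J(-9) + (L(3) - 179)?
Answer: -159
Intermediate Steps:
h(b, f) = 28 + 4*f (h(b, f) = 8 + 4*(f + 5) = 8 + 4*(5 + f) = 8 + (20 + 4*f) = 28 + 4*f)
J(I) = 8 - I (J(I) = (28 + 4*(-5)) - I = (28 - 20) - I = 8 - I)
J(-9) + (L(3) - 179) = (8 - 1*(-9)) + (3 - 179) = (8 + 9) - 176 = 17 - 176 = -159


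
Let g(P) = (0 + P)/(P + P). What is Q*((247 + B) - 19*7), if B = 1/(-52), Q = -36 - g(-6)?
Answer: -432671/104 ≈ -4160.3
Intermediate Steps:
g(P) = ½ (g(P) = P/((2*P)) = P*(1/(2*P)) = ½)
Q = -73/2 (Q = -36 - 1*½ = -36 - ½ = -73/2 ≈ -36.500)
B = -1/52 ≈ -0.019231
Q*((247 + B) - 19*7) = -73*((247 - 1/52) - 19*7)/2 = -73*(12843/52 - 133)/2 = -73/2*5927/52 = -432671/104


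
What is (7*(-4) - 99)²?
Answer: 16129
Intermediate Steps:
(7*(-4) - 99)² = (-28 - 99)² = (-127)² = 16129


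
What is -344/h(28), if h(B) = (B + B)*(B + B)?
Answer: -43/392 ≈ -0.10969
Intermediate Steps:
h(B) = 4*B**2 (h(B) = (2*B)*(2*B) = 4*B**2)
-344/h(28) = -344/(4*28**2) = -344/(4*784) = -344/3136 = -344*1/3136 = -43/392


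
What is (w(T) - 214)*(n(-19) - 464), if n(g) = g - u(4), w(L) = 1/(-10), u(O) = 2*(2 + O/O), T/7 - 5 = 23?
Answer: 1046949/10 ≈ 1.0469e+5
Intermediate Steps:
T = 196 (T = 35 + 7*23 = 35 + 161 = 196)
u(O) = 6 (u(O) = 2*(2 + 1) = 2*3 = 6)
w(L) = -1/10
n(g) = -6 + g (n(g) = g - 1*6 = g - 6 = -6 + g)
(w(T) - 214)*(n(-19) - 464) = (-1/10 - 214)*((-6 - 19) - 464) = -2141*(-25 - 464)/10 = -2141/10*(-489) = 1046949/10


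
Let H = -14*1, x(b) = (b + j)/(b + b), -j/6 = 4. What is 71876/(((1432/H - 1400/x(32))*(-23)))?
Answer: 125783/454917 ≈ 0.27650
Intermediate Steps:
j = -24 (j = -6*4 = -24)
x(b) = (-24 + b)/(2*b) (x(b) = (b - 24)/(b + b) = (-24 + b)/((2*b)) = (-24 + b)*(1/(2*b)) = (-24 + b)/(2*b))
H = -14
71876/(((1432/H - 1400/x(32))*(-23))) = 71876/(((1432/(-14) - 1400*64/(-24 + 32))*(-23))) = 71876/(((1432*(-1/14) - 1400/((1/2)*(1/32)*8))*(-23))) = 71876/(((-716/7 - 1400/1/8)*(-23))) = 71876/(((-716/7 - 1400*8)*(-23))) = 71876/(((-716/7 - 11200)*(-23))) = 71876/((-79116/7*(-23))) = 71876/(1819668/7) = 71876*(7/1819668) = 125783/454917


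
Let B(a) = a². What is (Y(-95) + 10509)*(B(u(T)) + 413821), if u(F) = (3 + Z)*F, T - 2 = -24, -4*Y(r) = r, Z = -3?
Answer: 17434692551/4 ≈ 4.3587e+9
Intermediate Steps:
Y(r) = -r/4
T = -22 (T = 2 - 24 = -22)
u(F) = 0 (u(F) = (3 - 3)*F = 0*F = 0)
(Y(-95) + 10509)*(B(u(T)) + 413821) = (-¼*(-95) + 10509)*(0² + 413821) = (95/4 + 10509)*(0 + 413821) = (42131/4)*413821 = 17434692551/4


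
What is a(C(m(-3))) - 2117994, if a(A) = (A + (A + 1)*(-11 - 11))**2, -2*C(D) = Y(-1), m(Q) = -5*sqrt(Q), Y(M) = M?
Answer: -8467751/4 ≈ -2.1169e+6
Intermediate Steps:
C(D) = 1/2 (C(D) = -1/2*(-1) = 1/2)
a(A) = (-22 - 21*A)**2 (a(A) = (A + (1 + A)*(-22))**2 = (A + (-22 - 22*A))**2 = (-22 - 21*A)**2)
a(C(m(-3))) - 2117994 = (22 + 21*(1/2))**2 - 2117994 = (22 + 21/2)**2 - 2117994 = (65/2)**2 - 2117994 = 4225/4 - 2117994 = -8467751/4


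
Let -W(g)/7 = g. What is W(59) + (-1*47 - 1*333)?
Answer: -793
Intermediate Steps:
W(g) = -7*g
W(59) + (-1*47 - 1*333) = -7*59 + (-1*47 - 1*333) = -413 + (-47 - 333) = -413 - 380 = -793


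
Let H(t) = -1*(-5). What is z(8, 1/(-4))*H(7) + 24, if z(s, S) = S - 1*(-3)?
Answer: 151/4 ≈ 37.750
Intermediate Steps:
z(s, S) = 3 + S (z(s, S) = S + 3 = 3 + S)
H(t) = 5
z(8, 1/(-4))*H(7) + 24 = (3 + 1/(-4))*5 + 24 = (3 - ¼)*5 + 24 = (11/4)*5 + 24 = 55/4 + 24 = 151/4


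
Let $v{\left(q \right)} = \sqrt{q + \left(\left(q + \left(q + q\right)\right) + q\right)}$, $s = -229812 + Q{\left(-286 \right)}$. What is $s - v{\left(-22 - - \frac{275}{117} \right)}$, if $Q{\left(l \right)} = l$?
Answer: $-230098 - \frac{11 i \sqrt{1235}}{39} \approx -2.301 \cdot 10^{5} - 9.912 i$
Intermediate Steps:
$s = -230098$ ($s = -229812 - 286 = -230098$)
$v{\left(q \right)} = \sqrt{5} \sqrt{q}$ ($v{\left(q \right)} = \sqrt{q + \left(\left(q + 2 q\right) + q\right)} = \sqrt{q + \left(3 q + q\right)} = \sqrt{q + 4 q} = \sqrt{5 q} = \sqrt{5} \sqrt{q}$)
$s - v{\left(-22 - - \frac{275}{117} \right)} = -230098 - \sqrt{5} \sqrt{-22 - - \frac{275}{117}} = -230098 - \sqrt{5} \sqrt{-22 + \frac{275}{117}} = -230098 - \sqrt{5} \sqrt{- \frac{2299}{117}} = -230098 - \sqrt{5} \frac{11 i \sqrt{247}}{39} = -230098 - \frac{11 i \sqrt{1235}}{39}$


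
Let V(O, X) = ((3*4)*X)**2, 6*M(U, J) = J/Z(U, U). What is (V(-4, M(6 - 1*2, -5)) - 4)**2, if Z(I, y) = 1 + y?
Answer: 0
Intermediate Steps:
M(U, J) = J/(6*(1 + U)) (M(U, J) = (J/(1 + U))/6 = J/(6*(1 + U)))
V(O, X) = 144*X**2 (V(O, X) = (12*X)**2 = 144*X**2)
(V(-4, M(6 - 1*2, -5)) - 4)**2 = (144*((1/6)*(-5)/(1 + (6 - 1*2)))**2 - 4)**2 = (144*((1/6)*(-5)/(1 + (6 - 2)))**2 - 4)**2 = (144*((1/6)*(-5)/(1 + 4))**2 - 4)**2 = (144*((1/6)*(-5)/5)**2 - 4)**2 = (144*((1/6)*(-5)*(1/5))**2 - 4)**2 = (144*(-1/6)**2 - 4)**2 = (144*(1/36) - 4)**2 = (4 - 4)**2 = 0**2 = 0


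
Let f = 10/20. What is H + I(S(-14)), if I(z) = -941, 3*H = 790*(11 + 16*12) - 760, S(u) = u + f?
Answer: 156787/3 ≈ 52262.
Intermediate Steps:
f = ½ (f = 10*(1/20) = ½ ≈ 0.50000)
S(u) = ½ + u (S(u) = u + ½ = ½ + u)
H = 159610/3 (H = (790*(11 + 16*12) - 760)/3 = (790*(11 + 192) - 760)/3 = (790*203 - 760)/3 = (160370 - 760)/3 = (⅓)*159610 = 159610/3 ≈ 53203.)
H + I(S(-14)) = 159610/3 - 941 = 156787/3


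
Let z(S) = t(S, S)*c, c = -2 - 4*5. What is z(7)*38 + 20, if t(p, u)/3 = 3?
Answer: -7504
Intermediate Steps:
c = -22 (c = -2 - 20 = -22)
t(p, u) = 9 (t(p, u) = 3*3 = 9)
z(S) = -198 (z(S) = 9*(-22) = -198)
z(7)*38 + 20 = -198*38 + 20 = -7524 + 20 = -7504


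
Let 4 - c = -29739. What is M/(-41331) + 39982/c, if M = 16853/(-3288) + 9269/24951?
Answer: 15064504239574381/11205672870322056 ≈ 1.3444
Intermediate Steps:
c = 29743 (c = 4 - 1*(-29739) = 4 + 29739 = 29743)
M = -43335859/9115432 (M = 16853*(-1/3288) + 9269*(1/24951) = -16853/3288 + 9269/24951 = -43335859/9115432 ≈ -4.7541)
M/(-41331) + 39982/c = -43335859/9115432/(-41331) + 39982/29743 = -43335859/9115432*(-1/41331) + 39982*(1/29743) = 43335859/376749919992 + 39982/29743 = 15064504239574381/11205672870322056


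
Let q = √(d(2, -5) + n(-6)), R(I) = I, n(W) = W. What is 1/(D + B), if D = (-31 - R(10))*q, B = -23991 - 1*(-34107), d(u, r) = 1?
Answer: 10116/102341861 + 41*I*√5/102341861 ≈ 9.8845e-5 + 8.9581e-7*I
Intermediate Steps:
B = 10116 (B = -23991 + 34107 = 10116)
q = I*√5 (q = √(1 - 6) = √(-5) = I*√5 ≈ 2.2361*I)
D = -41*I*√5 (D = (-31 - 1*10)*(I*√5) = (-31 - 10)*(I*√5) = -41*I*√5 ≈ -91.679*I)
1/(D + B) = 1/(-41*I*√5 + 10116) = 1/(10116 - 41*I*√5)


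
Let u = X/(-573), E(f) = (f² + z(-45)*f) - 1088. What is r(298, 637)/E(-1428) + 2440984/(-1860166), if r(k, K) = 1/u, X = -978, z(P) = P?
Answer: -119498007393957/91064168232664 ≈ -1.3122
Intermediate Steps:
E(f) = -1088 + f² - 45*f (E(f) = (f² - 45*f) - 1088 = -1088 + f² - 45*f)
u = 326/191 (u = -978/(-573) = -978*(-1/573) = 326/191 ≈ 1.7068)
r(k, K) = 191/326 (r(k, K) = 1/(326/191) = 191/326)
r(298, 637)/E(-1428) + 2440984/(-1860166) = 191/(326*(-1088 + (-1428)² - 45*(-1428))) + 2440984/(-1860166) = 191/(326*(-1088 + 2039184 + 64260)) + 2440984*(-1/1860166) = (191/326)/2102356 - 174356/132869 = (191/326)*(1/2102356) - 174356/132869 = 191/685368056 - 174356/132869 = -119498007393957/91064168232664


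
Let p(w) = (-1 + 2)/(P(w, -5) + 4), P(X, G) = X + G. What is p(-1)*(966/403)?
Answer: -483/403 ≈ -1.1985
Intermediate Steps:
P(X, G) = G + X
p(w) = 1/(-1 + w) (p(w) = (-1 + 2)/((-5 + w) + 4) = 1/(-1 + w))
p(-1)*(966/403) = (966/403)/(-1 - 1) = (966*(1/403))/(-2) = -½*966/403 = -483/403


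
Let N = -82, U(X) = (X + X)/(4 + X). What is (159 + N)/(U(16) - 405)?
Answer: -385/2017 ≈ -0.19088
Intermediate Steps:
U(X) = 2*X/(4 + X) (U(X) = (2*X)/(4 + X) = 2*X/(4 + X))
(159 + N)/(U(16) - 405) = (159 - 82)/(2*16/(4 + 16) - 405) = 77/(2*16/20 - 405) = 77/(2*16*(1/20) - 405) = 77/(8/5 - 405) = 77/(-2017/5) = 77*(-5/2017) = -385/2017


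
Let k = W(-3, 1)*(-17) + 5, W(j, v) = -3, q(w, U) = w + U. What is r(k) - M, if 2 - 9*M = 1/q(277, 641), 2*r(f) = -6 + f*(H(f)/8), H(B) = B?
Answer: 1592731/8262 ≈ 192.78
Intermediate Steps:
q(w, U) = U + w
k = 56 (k = -3*(-17) + 5 = 51 + 5 = 56)
r(f) = -3 + f²/16 (r(f) = (-6 + f*(f/8))/2 = (-6 + f²/8)/2 = -3 + f²/16)
M = 1835/8262 (M = 2/9 - 1/(9*(641 + 277)) = 2/9 - ⅑/918 = 2/9 - ⅑*1/918 = 2/9 - 1/8262 = 1835/8262 ≈ 0.22210)
r(k) - M = (-3 + (1/16)*56²) - 1*1835/8262 = (-3 + (1/16)*3136) - 1835/8262 = (-3 + 196) - 1835/8262 = 193 - 1835/8262 = 1592731/8262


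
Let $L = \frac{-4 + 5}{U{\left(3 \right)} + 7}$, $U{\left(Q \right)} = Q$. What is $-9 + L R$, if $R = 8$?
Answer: $- \frac{41}{5} \approx -8.2$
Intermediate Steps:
$L = \frac{1}{10}$ ($L = \frac{-4 + 5}{3 + 7} = 1 \cdot \frac{1}{10} = \frac{1}{10} \approx 0.1$)
$-9 + L R = -9 + \frac{1}{10} \cdot 8 = -9 + \frac{4}{5} = - \frac{41}{5}$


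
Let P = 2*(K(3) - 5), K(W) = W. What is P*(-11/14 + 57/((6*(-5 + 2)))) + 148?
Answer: 3440/21 ≈ 163.81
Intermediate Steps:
P = -4 (P = 2*(3 - 5) = 2*(-2) = -4)
P*(-11/14 + 57/((6*(-5 + 2)))) + 148 = -4*(-11/14 + 57/((6*(-5 + 2)))) + 148 = -4*(-11*1/14 + 57/((6*(-3)))) + 148 = -4*(-11/14 + 57/(-18)) + 148 = -4*(-11/14 + 57*(-1/18)) + 148 = -4*(-11/14 - 19/6) + 148 = -4*(-83/21) + 148 = 332/21 + 148 = 3440/21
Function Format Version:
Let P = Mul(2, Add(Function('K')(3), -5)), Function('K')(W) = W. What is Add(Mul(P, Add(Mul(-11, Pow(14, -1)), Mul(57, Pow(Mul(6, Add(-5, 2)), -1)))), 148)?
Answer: Rational(3440, 21) ≈ 163.81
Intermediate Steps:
P = -4 (P = Mul(2, Add(3, -5)) = Mul(2, -2) = -4)
Add(Mul(P, Add(Mul(-11, Pow(14, -1)), Mul(57, Pow(Mul(6, Add(-5, 2)), -1)))), 148) = Add(Mul(-4, Add(Mul(-11, Pow(14, -1)), Mul(57, Pow(Mul(6, Add(-5, 2)), -1)))), 148) = Add(Mul(-4, Add(Mul(-11, Rational(1, 14)), Mul(57, Pow(Mul(6, -3), -1)))), 148) = Add(Mul(-4, Add(Rational(-11, 14), Mul(57, Pow(-18, -1)))), 148) = Add(Mul(-4, Add(Rational(-11, 14), Mul(57, Rational(-1, 18)))), 148) = Add(Mul(-4, Add(Rational(-11, 14), Rational(-19, 6))), 148) = Add(Mul(-4, Rational(-83, 21)), 148) = Add(Rational(332, 21), 148) = Rational(3440, 21)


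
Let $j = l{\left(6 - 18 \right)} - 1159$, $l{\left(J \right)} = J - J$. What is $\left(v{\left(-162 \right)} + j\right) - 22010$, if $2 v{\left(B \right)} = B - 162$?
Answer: $-23331$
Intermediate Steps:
$l{\left(J \right)} = 0$
$v{\left(B \right)} = -81 + \frac{B}{2}$ ($v{\left(B \right)} = \frac{B - 162}{2} = \frac{-162 + B}{2} = -81 + \frac{B}{2}$)
$j = -1159$ ($j = 0 - 1159 = -1159$)
$\left(v{\left(-162 \right)} + j\right) - 22010 = \left(\left(-81 + \frac{1}{2} \left(-162\right)\right) - 1159\right) - 22010 = \left(\left(-81 - 81\right) - 1159\right) - 22010 = \left(-162 - 1159\right) - 22010 = -1321 - 22010 = -23331$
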